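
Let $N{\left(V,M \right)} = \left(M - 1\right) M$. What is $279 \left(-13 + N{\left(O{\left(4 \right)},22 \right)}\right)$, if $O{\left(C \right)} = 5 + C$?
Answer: $125271$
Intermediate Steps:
$N{\left(V,M \right)} = M \left(-1 + M\right)$ ($N{\left(V,M \right)} = \left(-1 + M\right) M = M \left(-1 + M\right)$)
$279 \left(-13 + N{\left(O{\left(4 \right)},22 \right)}\right) = 279 \left(-13 + 22 \left(-1 + 22\right)\right) = 279 \left(-13 + 22 \cdot 21\right) = 279 \left(-13 + 462\right) = 279 \cdot 449 = 125271$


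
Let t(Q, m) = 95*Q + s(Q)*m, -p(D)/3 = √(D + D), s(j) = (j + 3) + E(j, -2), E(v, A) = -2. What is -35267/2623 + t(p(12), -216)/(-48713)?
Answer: -1717394803/127774199 - 726*√6/48713 ≈ -13.477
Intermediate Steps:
s(j) = 1 + j (s(j) = (j + 3) - 2 = (3 + j) - 2 = 1 + j)
p(D) = -3*√2*√D (p(D) = -3*√(D + D) = -3*√2*√D)
t(Q, m) = 95*Q + m*(1 + Q) (t(Q, m) = 95*Q + (1 + Q)*m = 95*Q + m*(1 + Q))
-35267/2623 + t(p(12), -216)/(-48713) = -35267/2623 + (95*(-3*√2*√12) - 216*(1 - 3*√2*√12))/(-48713) = -35267*1/2623 + (95*(-3*√2*2*√3) - 216*(1 - 3*√2*2*√3))*(-1/48713) = -35267/2623 + (95*(-6*√6) - 216*(1 - 6*√6))*(-1/48713) = -35267/2623 + (-570*√6 + (-216 + 1296*√6))*(-1/48713) = -35267/2623 + (-216 + 726*√6)*(-1/48713) = -35267/2623 + (216/48713 - 726*√6/48713) = -1717394803/127774199 - 726*√6/48713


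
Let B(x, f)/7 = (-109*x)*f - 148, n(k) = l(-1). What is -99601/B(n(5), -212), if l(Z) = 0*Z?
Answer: 99601/1036 ≈ 96.140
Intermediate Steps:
l(Z) = 0
n(k) = 0
B(x, f) = -1036 - 763*f*x (B(x, f) = 7*((-109*x)*f - 148) = 7*(-109*f*x - 148) = 7*(-148 - 109*f*x) = -1036 - 763*f*x)
-99601/B(n(5), -212) = -99601/(-1036 - 763*(-212)*0) = -99601/(-1036 + 0) = -99601/(-1036) = -99601*(-1/1036) = 99601/1036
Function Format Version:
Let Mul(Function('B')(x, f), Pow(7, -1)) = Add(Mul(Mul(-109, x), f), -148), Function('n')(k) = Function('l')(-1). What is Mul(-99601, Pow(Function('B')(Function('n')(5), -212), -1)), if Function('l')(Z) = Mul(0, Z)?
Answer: Rational(99601, 1036) ≈ 96.140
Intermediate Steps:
Function('l')(Z) = 0
Function('n')(k) = 0
Function('B')(x, f) = Add(-1036, Mul(-763, f, x)) (Function('B')(x, f) = Mul(7, Add(Mul(Mul(-109, x), f), -148)) = Mul(7, Add(Mul(-109, f, x), -148)) = Mul(7, Add(-148, Mul(-109, f, x))) = Add(-1036, Mul(-763, f, x)))
Mul(-99601, Pow(Function('B')(Function('n')(5), -212), -1)) = Mul(-99601, Pow(Add(-1036, Mul(-763, -212, 0)), -1)) = Mul(-99601, Pow(Add(-1036, 0), -1)) = Mul(-99601, Pow(-1036, -1)) = Mul(-99601, Rational(-1, 1036)) = Rational(99601, 1036)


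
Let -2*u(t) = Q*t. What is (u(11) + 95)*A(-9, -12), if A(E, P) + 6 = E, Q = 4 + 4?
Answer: -765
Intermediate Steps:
Q = 8
u(t) = -4*t
A(E, P) = -6 + E
(u(11) + 95)*A(-9, -12) = (-4*11 + 95)*(-6 - 9) = (-44 + 95)*(-15) = 51*(-15) = -765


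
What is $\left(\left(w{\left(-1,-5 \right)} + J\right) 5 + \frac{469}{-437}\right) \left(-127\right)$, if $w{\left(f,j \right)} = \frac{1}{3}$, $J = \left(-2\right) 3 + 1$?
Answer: $\frac{4063619}{1311} \approx 3099.6$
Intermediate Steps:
$J = -5$ ($J = -6 + 1 = -5$)
$w{\left(f,j \right)} = \frac{1}{3}$
$\left(\left(w{\left(-1,-5 \right)} + J\right) 5 + \frac{469}{-437}\right) \left(-127\right) = \left(\left(\frac{1}{3} - 5\right) 5 + \frac{469}{-437}\right) \left(-127\right) = \left(\left(- \frac{14}{3}\right) 5 + 469 \left(- \frac{1}{437}\right)\right) \left(-127\right) = \left(- \frac{70}{3} - \frac{469}{437}\right) \left(-127\right) = \left(- \frac{31997}{1311}\right) \left(-127\right) = \frac{4063619}{1311}$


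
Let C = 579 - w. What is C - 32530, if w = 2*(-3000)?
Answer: -25951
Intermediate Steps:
w = -6000
C = 6579 (C = 579 - 1*(-6000) = 579 + 6000 = 6579)
C - 32530 = 6579 - 32530 = -25951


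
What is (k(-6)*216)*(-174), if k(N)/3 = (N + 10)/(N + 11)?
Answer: -451008/5 ≈ -90202.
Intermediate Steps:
k(N) = 3*(10 + N)/(11 + N) (k(N) = 3*((N + 10)/(N + 11)) = 3*((10 + N)/(11 + N)) = 3*(10 + N)/(11 + N))
(k(-6)*216)*(-174) = ((3*(10 - 6)/(11 - 6))*216)*(-174) = ((3*4/5)*216)*(-174) = ((3*(⅕)*4)*216)*(-174) = ((12/5)*216)*(-174) = (2592/5)*(-174) = -451008/5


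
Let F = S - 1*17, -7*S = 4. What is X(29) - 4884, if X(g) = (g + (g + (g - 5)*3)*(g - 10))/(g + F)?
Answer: -94271/20 ≈ -4713.5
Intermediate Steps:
S = -4/7 (S = -⅐*4 = -4/7 ≈ -0.57143)
F = -123/7 (F = -4/7 - 1*17 = -4/7 - 17 = -123/7 ≈ -17.571)
X(g) = (g + (-15 + 4*g)*(-10 + g))/(-123/7 + g) (X(g) = (g + (g + (g - 5)*3)*(g - 10))/(g - 123/7) = (g + (g + (-5 + g)*3)*(-10 + g))/(-123/7 + g) = (g + (g + (-15 + 3*g))*(-10 + g))/(-123/7 + g) = (g + (-15 + 4*g)*(-10 + g))/(-123/7 + g))
X(29) - 4884 = 14*(75 - 27*29 + 2*29²)/(-123 + 7*29) - 4884 = 14*(75 - 783 + 2*841)/(-123 + 203) - 4884 = 14*(75 - 783 + 1682)/80 - 4884 = 14*(1/80)*974 - 4884 = 3409/20 - 4884 = -94271/20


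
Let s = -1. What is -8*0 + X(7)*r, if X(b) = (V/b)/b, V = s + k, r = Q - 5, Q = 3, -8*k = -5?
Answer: 3/196 ≈ 0.015306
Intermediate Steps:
k = 5/8 (k = -⅛*(-5) = 5/8 ≈ 0.62500)
r = -2 (r = 3 - 5 = -2)
V = -3/8 (V = -1 + 5/8 = -3/8 ≈ -0.37500)
X(b) = -3/(8*b²) (X(b) = (-3/(8*b))/b = -3/(8*b²))
-8*0 + X(7)*r = -8*0 - 3/8/7²*(-2) = 0 - 3/8*1/49*(-2) = 0 - 3/392*(-2) = 0 + 3/196 = 3/196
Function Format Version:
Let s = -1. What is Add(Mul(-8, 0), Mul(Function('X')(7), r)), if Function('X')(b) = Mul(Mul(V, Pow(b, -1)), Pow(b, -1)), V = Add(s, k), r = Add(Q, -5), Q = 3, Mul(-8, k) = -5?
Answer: Rational(3, 196) ≈ 0.015306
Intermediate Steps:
k = Rational(5, 8) (k = Mul(Rational(-1, 8), -5) = Rational(5, 8) ≈ 0.62500)
r = -2 (r = Add(3, -5) = -2)
V = Rational(-3, 8) (V = Add(-1, Rational(5, 8)) = Rational(-3, 8) ≈ -0.37500)
Function('X')(b) = Mul(Rational(-3, 8), Pow(b, -2)) (Function('X')(b) = Mul(Mul(Rational(-3, 8), Pow(b, -1)), Pow(b, -1)) = Mul(Rational(-3, 8), Pow(b, -2)))
Add(Mul(-8, 0), Mul(Function('X')(7), r)) = Add(Mul(-8, 0), Mul(Mul(Rational(-3, 8), Pow(7, -2)), -2)) = Add(0, Mul(Mul(Rational(-3, 8), Rational(1, 49)), -2)) = Add(0, Mul(Rational(-3, 392), -2)) = Add(0, Rational(3, 196)) = Rational(3, 196)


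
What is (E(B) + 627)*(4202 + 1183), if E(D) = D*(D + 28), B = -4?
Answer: 2859435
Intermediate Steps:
E(D) = D*(28 + D)
(E(B) + 627)*(4202 + 1183) = (-4*(28 - 4) + 627)*(4202 + 1183) = (-4*24 + 627)*5385 = (-96 + 627)*5385 = 531*5385 = 2859435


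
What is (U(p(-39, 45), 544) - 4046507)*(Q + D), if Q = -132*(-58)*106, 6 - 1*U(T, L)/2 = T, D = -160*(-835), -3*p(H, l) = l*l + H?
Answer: -3823236738256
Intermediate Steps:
p(H, l) = -H/3 - l²/3 (p(H, l) = -(l*l + H)/3 = -(l² + H)/3 = -(H + l²)/3 = -H/3 - l²/3)
D = 133600
U(T, L) = 12 - 2*T
Q = 811536 (Q = 7656*106 = 811536)
(U(p(-39, 45), 544) - 4046507)*(Q + D) = ((12 - 2*(-⅓*(-39) - ⅓*45²)) - 4046507)*(811536 + 133600) = ((12 - 2*(13 - ⅓*2025)) - 4046507)*945136 = ((12 - 2*(13 - 675)) - 4046507)*945136 = ((12 - 2*(-662)) - 4046507)*945136 = ((12 + 1324) - 4046507)*945136 = (1336 - 4046507)*945136 = -4045171*945136 = -3823236738256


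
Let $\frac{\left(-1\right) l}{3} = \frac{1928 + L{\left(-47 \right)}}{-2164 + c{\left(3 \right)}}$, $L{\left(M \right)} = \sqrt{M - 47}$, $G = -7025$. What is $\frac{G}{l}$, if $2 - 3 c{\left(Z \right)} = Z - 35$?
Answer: $- \frac{43734221800}{16727751} + \frac{22683725 i \sqrt{94}}{16727751} \approx -2614.5 + 13.147 i$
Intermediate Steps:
$c{\left(Z \right)} = \frac{37}{3} - \frac{Z}{3}$ ($c{\left(Z \right)} = \frac{2}{3} - \frac{Z - 35}{3} = \frac{2}{3} - \frac{-35 + Z}{3} = \frac{2}{3} - \left(- \frac{35}{3} + \frac{Z}{3}\right) = \frac{37}{3} - \frac{Z}{3}$)
$L{\left(M \right)} = \sqrt{-47 + M}$
$l = \frac{8676}{3229} + \frac{9 i \sqrt{94}}{6458}$ ($l = - 3 \frac{1928 + \sqrt{-47 - 47}}{-2164 + \left(\frac{37}{3} - 1\right)} = - 3 \frac{1928 + \sqrt{-94}}{-2164 + \left(\frac{37}{3} - 1\right)} = - 3 \frac{1928 + i \sqrt{94}}{-2164 + \frac{34}{3}} = - 3 \frac{1928 + i \sqrt{94}}{- \frac{6458}{3}} = - 3 \left(1928 + i \sqrt{94}\right) \left(- \frac{3}{6458}\right) = - 3 \left(- \frac{2892}{3229} - \frac{3 i \sqrt{94}}{6458}\right) = \frac{8676}{3229} + \frac{9 i \sqrt{94}}{6458} \approx 2.6869 + 0.013512 i$)
$\frac{G}{l} = - \frac{7025}{\frac{8676}{3229} + \frac{9 i \sqrt{94}}{6458}}$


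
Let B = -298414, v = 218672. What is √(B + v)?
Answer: I*√79742 ≈ 282.39*I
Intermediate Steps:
√(B + v) = √(-298414 + 218672) = √(-79742) = I*√79742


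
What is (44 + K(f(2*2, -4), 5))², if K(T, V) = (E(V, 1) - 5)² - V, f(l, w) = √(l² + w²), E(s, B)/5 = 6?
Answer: 440896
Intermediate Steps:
E(s, B) = 30 (E(s, B) = 5*6 = 30)
K(T, V) = 625 - V (K(T, V) = (30 - 5)² - V = 25² - V = 625 - V)
(44 + K(f(2*2, -4), 5))² = (44 + (625 - 1*5))² = (44 + (625 - 5))² = (44 + 620)² = 664² = 440896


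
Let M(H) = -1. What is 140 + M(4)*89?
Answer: 51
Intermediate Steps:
140 + M(4)*89 = 140 - 1*89 = 140 - 89 = 51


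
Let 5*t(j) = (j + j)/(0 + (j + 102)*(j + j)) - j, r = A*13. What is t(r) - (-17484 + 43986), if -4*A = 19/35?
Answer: -260328310449/9823100 ≈ -26502.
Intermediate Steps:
A = -19/140 (A = -19/(4*35) = -1/4*19/35 = -19/140 ≈ -0.13571)
r = -247/140 (r = -19/140*13 = -247/140 ≈ -1.7643)
t(j) = -j/5 + 1/(5*(102 + j)) (t(j) = ((j + j)/(0 + (j + 102)*(j + j)) - j)/5 = ((2*j)/(0 + (102 + j)*(2*j)) - j)/5 = ((2*j)/(0 + 2*j*(102 + j)) - j)/5 = ((2*j)/((2*j*(102 + j))) - j)/5 = ((2*j)*(1/(2*j*(102 + j))) - j)/5 = (1/(102 + j) - j)/5 = -j/5 + 1/(5*(102 + j)))
t(r) - (-17484 + 43986) = (1 - (-247/140)**2 - 102*(-247/140))/(5*(102 - 247/140)) - (-17484 + 43986) = (1 - 1*61009/19600 + 12597/70)/(5*(14033/140)) - 1*26502 = (1/5)*(140/14033)*(1 - 61009/19600 + 12597/70) - 26502 = (1/5)*(140/14033)*(3485751/19600) - 26502 = 3485751/9823100 - 26502 = -260328310449/9823100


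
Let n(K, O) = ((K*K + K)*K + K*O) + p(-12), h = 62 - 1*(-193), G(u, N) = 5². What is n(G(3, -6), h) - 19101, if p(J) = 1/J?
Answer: 42287/12 ≈ 3523.9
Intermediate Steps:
G(u, N) = 25
h = 255 (h = 62 + 193 = 255)
n(K, O) = -1/12 + K*O + K*(K + K²) (n(K, O) = ((K*K + K)*K + K*O) + 1/(-12) = ((K² + K)*K + K*O) - 1/12 = ((K + K²)*K + K*O) - 1/12 = (K*(K + K²) + K*O) - 1/12 = (K*O + K*(K + K²)) - 1/12 = -1/12 + K*O + K*(K + K²))
n(G(3, -6), h) - 19101 = (-1/12 + 25² + 25³ + 25*255) - 19101 = (-1/12 + 625 + 15625 + 6375) - 19101 = 271499/12 - 19101 = 42287/12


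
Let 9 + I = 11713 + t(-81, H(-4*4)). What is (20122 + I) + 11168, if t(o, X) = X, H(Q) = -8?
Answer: 42986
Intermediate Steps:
I = 11696 (I = -9 + (11713 - 8) = -9 + 11705 = 11696)
(20122 + I) + 11168 = (20122 + 11696) + 11168 = 31818 + 11168 = 42986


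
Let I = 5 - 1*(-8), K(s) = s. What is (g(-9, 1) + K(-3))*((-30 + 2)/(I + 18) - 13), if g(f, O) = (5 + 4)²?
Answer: -33618/31 ≈ -1084.5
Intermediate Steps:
g(f, O) = 81 (g(f, O) = 9² = 81)
I = 13 (I = 5 + 8 = 13)
(g(-9, 1) + K(-3))*((-30 + 2)/(I + 18) - 13) = (81 - 3)*((-30 + 2)/(13 + 18) - 13) = 78*(-28/31 - 13) = 78*(-431/31) = -33618/31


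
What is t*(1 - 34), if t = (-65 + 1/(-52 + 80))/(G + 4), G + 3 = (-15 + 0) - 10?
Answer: -20009/224 ≈ -89.326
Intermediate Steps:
G = -28 (G = -3 + ((-15 + 0) - 10) = -3 + (-15 - 10) = -3 - 25 = -28)
t = 1819/672 (t = (-65 + 1/(-52 + 80))/(-28 + 4) = (-65 + 1/28)/(-24) = (-65 + 1/28)*(-1/24) = -1819/28*(-1/24) = 1819/672 ≈ 2.7068)
t*(1 - 34) = 1819*(1 - 34)/672 = (1819/672)*(-33) = -20009/224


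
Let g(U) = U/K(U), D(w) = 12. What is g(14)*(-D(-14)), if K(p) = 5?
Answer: -168/5 ≈ -33.600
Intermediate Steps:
g(U) = U/5
g(14)*(-D(-14)) = ((⅕)*14)*(-1*12) = (14/5)*(-12) = -168/5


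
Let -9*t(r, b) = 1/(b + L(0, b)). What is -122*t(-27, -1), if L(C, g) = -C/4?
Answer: -122/9 ≈ -13.556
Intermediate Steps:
L(C, g) = -C/4
t(r, b) = -1/(9*b) (t(r, b) = -1/(9*(b - 1/4*0)) = -1/(9*(b + 0)) = -1/(9*b))
-122*t(-27, -1) = -(-122)/(9*(-1)) = -(-122)*(-1)/9 = -122*1/9 = -122/9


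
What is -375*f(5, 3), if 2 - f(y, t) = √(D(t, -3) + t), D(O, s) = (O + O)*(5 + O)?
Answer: -750 + 375*√51 ≈ 1928.0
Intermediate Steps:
D(O, s) = 2*O*(5 + O) (D(O, s) = (2*O)*(5 + O) = 2*O*(5 + O))
f(y, t) = 2 - √(t + 2*t*(5 + t)) (f(y, t) = 2 - √(2*t*(5 + t) + t) = 2 - √(t + 2*t*(5 + t)))
-375*f(5, 3) = -375*(2 - √(3*(11 + 2*3))) = -375*(2 - √(3*(11 + 6))) = -375*(2 - √(3*17)) = -375*(2 - √51) = -750 + 375*√51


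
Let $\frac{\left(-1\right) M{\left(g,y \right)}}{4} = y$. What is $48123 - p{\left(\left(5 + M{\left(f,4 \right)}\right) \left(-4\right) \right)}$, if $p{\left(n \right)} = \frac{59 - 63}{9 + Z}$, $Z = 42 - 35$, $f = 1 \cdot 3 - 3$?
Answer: $\frac{192493}{4} \approx 48123.0$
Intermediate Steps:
$f = 0$ ($f = 3 - 3 = 0$)
$M{\left(g,y \right)} = - 4 y$
$Z = 7$ ($Z = 42 - 35 = 7$)
$p{\left(n \right)} = - \frac{1}{4}$ ($p{\left(n \right)} = \frac{59 - 63}{9 + 7} = - \frac{4}{16} = \left(-4\right) \frac{1}{16} = - \frac{1}{4}$)
$48123 - p{\left(\left(5 + M{\left(f,4 \right)}\right) \left(-4\right) \right)} = 48123 - - \frac{1}{4} = 48123 + \frac{1}{4} = \frac{192493}{4}$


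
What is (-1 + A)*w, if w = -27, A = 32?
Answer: -837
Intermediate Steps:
(-1 + A)*w = (-1 + 32)*(-27) = 31*(-27) = -837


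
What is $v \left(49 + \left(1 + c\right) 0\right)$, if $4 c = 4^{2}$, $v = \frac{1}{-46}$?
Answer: $- \frac{49}{46} \approx -1.0652$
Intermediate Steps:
$v = - \frac{1}{46} \approx -0.021739$
$c = 4$ ($c = \frac{4^{2}}{4} = \frac{1}{4} \cdot 16 = 4$)
$v \left(49 + \left(1 + c\right) 0\right) = - \frac{49 + \left(1 + 4\right) 0}{46} = - \frac{49 + 5 \cdot 0}{46} = - \frac{49 + 0}{46} = \left(- \frac{1}{46}\right) 49 = - \frac{49}{46}$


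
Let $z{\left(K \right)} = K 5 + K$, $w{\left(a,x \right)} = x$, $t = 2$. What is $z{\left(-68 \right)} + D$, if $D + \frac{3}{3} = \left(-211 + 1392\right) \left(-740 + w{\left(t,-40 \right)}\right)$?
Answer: $-921589$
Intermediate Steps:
$z{\left(K \right)} = 6 K$ ($z{\left(K \right)} = 5 K + K = 6 K$)
$D = -921181$ ($D = -1 + \left(-211 + 1392\right) \left(-740 - 40\right) = -1 + 1181 \left(-780\right) = -1 - 921180 = -921181$)
$z{\left(-68 \right)} + D = 6 \left(-68\right) - 921181 = -408 - 921181 = -921589$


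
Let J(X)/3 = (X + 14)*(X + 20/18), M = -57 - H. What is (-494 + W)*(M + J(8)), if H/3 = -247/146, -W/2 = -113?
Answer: -32245894/219 ≈ -1.4724e+5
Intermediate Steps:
W = 226 (W = -2*(-113) = 226)
H = -741/146 (H = 3*(-247/146) = -741/146 ≈ -5.0753)
M = -7581/146 (M = -57 - 1*(-741/146) = -57 + 741/146 = -7581/146 ≈ -51.925)
J(X) = 3*(14 + X)*(10/9 + X) (J(X) = 3*((X + 14)*(X + 20/18)) = 3*((14 + X)*(X + 20*(1/18))) = 3*((14 + X)*(X + 10/9)) = 3*((14 + X)*(10/9 + X)) = 3*(14 + X)*(10/9 + X))
(-494 + W)*(M + J(8)) = (-494 + 226)*(-7581/146 + (140/3 + 3*8**2 + (136/3)*8)) = -268*(-7581/146 + (140/3 + 3*64 + 1088/3)) = -268*(-7581/146 + (140/3 + 192 + 1088/3)) = -268*(-7581/146 + 1804/3) = -268*240641/438 = -32245894/219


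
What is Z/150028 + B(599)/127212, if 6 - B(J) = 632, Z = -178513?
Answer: -5700728321/4771340484 ≈ -1.1948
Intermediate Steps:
B(J) = -626 (B(J) = 6 - 1*632 = 6 - 632 = -626)
Z/150028 + B(599)/127212 = -178513/150028 - 626/127212 = -178513*1/150028 - 626*1/127212 = -178513/150028 - 313/63606 = -5700728321/4771340484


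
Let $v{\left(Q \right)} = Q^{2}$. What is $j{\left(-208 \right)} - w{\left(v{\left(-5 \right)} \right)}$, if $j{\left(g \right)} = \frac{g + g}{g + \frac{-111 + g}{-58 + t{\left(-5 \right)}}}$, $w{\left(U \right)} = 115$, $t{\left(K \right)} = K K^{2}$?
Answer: $- \frac{4264547}{37745} \approx -112.98$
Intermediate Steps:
$t{\left(K \right)} = K^{3}$
$j{\left(g \right)} = \frac{2 g}{\frac{37}{61} + \frac{182 g}{183}}$ ($j{\left(g \right)} = \frac{g + g}{g + \frac{-111 + g}{-58 + \left(-5\right)^{3}}} = \frac{2 g}{g + \frac{-111 + g}{-58 - 125}} = \frac{2 g}{g + \frac{-111 + g}{-183}} = \frac{2 g}{g + \left(-111 + g\right) \left(- \frac{1}{183}\right)} = \frac{2 g}{g - \left(- \frac{37}{61} + \frac{g}{183}\right)} = \frac{2 g}{\frac{37}{61} + \frac{182 g}{183}}$)
$j{\left(-208 \right)} - w{\left(v{\left(-5 \right)} \right)} = 366 \left(-208\right) \frac{1}{111 + 182 \left(-208\right)} - 115 = 366 \left(-208\right) \frac{1}{111 - 37856} - 115 = 366 \left(-208\right) \frac{1}{-37745} - 115 = 366 \left(-208\right) \left(- \frac{1}{37745}\right) - 115 = \frac{76128}{37745} - 115 = - \frac{4264547}{37745}$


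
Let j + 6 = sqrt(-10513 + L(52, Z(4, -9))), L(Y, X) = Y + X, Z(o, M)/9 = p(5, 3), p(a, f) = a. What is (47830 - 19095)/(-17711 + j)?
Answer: -14545657/8968643 - 3284*I*sqrt(651)/8968643 ≈ -1.6218 - 0.0093426*I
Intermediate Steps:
Z(o, M) = 45 (Z(o, M) = 9*5 = 45)
L(Y, X) = X + Y
j = -6 + 4*I*sqrt(651) (j = -6 + sqrt(-10513 + (45 + 52)) = -6 + sqrt(-10513 + 97) = -6 + sqrt(-10416) = -6 + 4*I*sqrt(651) ≈ -6.0 + 102.06*I)
(47830 - 19095)/(-17711 + j) = (47830 - 19095)/(-17711 + (-6 + 4*I*sqrt(651))) = 28735/(-17717 + 4*I*sqrt(651))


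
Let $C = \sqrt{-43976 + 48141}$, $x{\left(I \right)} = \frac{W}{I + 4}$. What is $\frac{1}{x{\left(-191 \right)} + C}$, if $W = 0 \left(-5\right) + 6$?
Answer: $\frac{1122}{145645849} + \frac{244783 \sqrt{85}}{145645849} \approx 0.015503$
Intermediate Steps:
$W = 6$ ($W = 0 + 6 = 6$)
$x{\left(I \right)} = \frac{6}{4 + I}$ ($x{\left(I \right)} = \frac{1}{I + 4} \cdot 6 = \frac{1}{4 + I} 6 = \frac{6}{4 + I}$)
$C = 7 \sqrt{85}$ ($C = \sqrt{4165} = 7 \sqrt{85} \approx 64.537$)
$\frac{1}{x{\left(-191 \right)} + C} = \frac{1}{\frac{6}{4 - 191} + 7 \sqrt{85}} = \frac{1}{\frac{6}{-187} + 7 \sqrt{85}} = \frac{1}{6 \left(- \frac{1}{187}\right) + 7 \sqrt{85}} = \frac{1}{- \frac{6}{187} + 7 \sqrt{85}}$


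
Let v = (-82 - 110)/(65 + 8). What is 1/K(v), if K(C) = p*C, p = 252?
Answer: -73/48384 ≈ -0.0015088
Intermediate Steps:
v = -192/73 ≈ -2.6301
K(C) = 252*C
1/K(v) = 1/(252*(-192/73)) = 1/(-48384/73) = -73/48384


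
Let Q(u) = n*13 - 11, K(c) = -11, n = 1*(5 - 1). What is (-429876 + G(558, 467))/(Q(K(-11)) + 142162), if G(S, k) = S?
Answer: -143106/47401 ≈ -3.0191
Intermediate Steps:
n = 4 (n = 1*4 = 4)
Q(u) = 41 (Q(u) = 4*13 - 11 = 52 - 11 = 41)
(-429876 + G(558, 467))/(Q(K(-11)) + 142162) = (-429876 + 558)/(41 + 142162) = -429318/142203 = -429318*1/142203 = -143106/47401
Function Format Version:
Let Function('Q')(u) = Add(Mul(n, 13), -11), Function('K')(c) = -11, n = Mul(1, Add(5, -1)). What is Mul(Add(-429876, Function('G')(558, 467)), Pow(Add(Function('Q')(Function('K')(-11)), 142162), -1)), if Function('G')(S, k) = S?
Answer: Rational(-143106, 47401) ≈ -3.0191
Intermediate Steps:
n = 4 (n = Mul(1, 4) = 4)
Function('Q')(u) = 41 (Function('Q')(u) = Add(Mul(4, 13), -11) = Add(52, -11) = 41)
Mul(Add(-429876, Function('G')(558, 467)), Pow(Add(Function('Q')(Function('K')(-11)), 142162), -1)) = Mul(Add(-429876, 558), Pow(Add(41, 142162), -1)) = Mul(-429318, Pow(142203, -1)) = Mul(-429318, Rational(1, 142203)) = Rational(-143106, 47401)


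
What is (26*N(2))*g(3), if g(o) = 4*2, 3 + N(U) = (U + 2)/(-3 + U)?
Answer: -1456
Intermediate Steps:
N(U) = -3 + (2 + U)/(-3 + U) (N(U) = -3 + (U + 2)/(-3 + U) = -3 + (2 + U)/(-3 + U))
g(o) = 8
(26*N(2))*g(3) = (26*((11 - 2*2)/(-3 + 2)))*8 = (26*((11 - 4)/(-1)))*8 = (26*(-1*7))*8 = (26*(-7))*8 = -182*8 = -1456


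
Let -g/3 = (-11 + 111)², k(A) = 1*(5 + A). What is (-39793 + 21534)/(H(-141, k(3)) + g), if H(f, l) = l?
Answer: 18259/29992 ≈ 0.60880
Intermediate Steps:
k(A) = 5 + A
g = -30000 (g = -3*(-11 + 111)² = -3*100² = -3*10000 = -30000)
(-39793 + 21534)/(H(-141, k(3)) + g) = (-39793 + 21534)/((5 + 3) - 30000) = -18259/(8 - 30000) = -18259/(-29992) = -18259*(-1/29992) = 18259/29992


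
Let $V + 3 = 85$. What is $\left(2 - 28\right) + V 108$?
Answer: $8830$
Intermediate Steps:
$V = 82$ ($V = -3 + 85 = 82$)
$\left(2 - 28\right) + V 108 = \left(2 - 28\right) + 82 \cdot 108 = \left(2 - 28\right) + 8856 = -26 + 8856 = 8830$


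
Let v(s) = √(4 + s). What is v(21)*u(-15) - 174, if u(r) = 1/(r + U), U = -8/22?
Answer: -29461/169 ≈ -174.33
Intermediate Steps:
U = -4/11 (U = -8*1/22 = -4/11 ≈ -0.36364)
u(r) = 1/(-4/11 + r) (u(r) = 1/(r - 4/11) = 1/(-4/11 + r))
v(21)*u(-15) - 174 = √(4 + 21)*(11/(-4 + 11*(-15))) - 174 = √25*(11/(-4 - 165)) - 174 = 5*(11/(-169)) - 174 = 5*(11*(-1/169)) - 174 = 5*(-11/169) - 174 = -55/169 - 174 = -29461/169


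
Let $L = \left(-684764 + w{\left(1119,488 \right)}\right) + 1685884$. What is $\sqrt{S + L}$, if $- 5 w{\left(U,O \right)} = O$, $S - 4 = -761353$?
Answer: $\frac{31 \sqrt{6235}}{5} \approx 489.56$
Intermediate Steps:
$S = -761349$ ($S = 4 - 761353 = -761349$)
$w{\left(U,O \right)} = - \frac{O}{5}$
$L = \frac{5005112}{5}$ ($L = \left(-684764 - \frac{488}{5}\right) + 1685884 = - \frac{3424308}{5} + 1685884 = \frac{5005112}{5} \approx 1.001 \cdot 10^{6}$)
$\sqrt{S + L} = \sqrt{-761349 + \frac{5005112}{5}} = \sqrt{\frac{1198367}{5}} = \frac{31 \sqrt{6235}}{5}$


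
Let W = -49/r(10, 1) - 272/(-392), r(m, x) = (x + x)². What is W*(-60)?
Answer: 33975/49 ≈ 693.37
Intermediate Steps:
r(m, x) = 4*x² (r(m, x) = (2*x)² = 4*x²)
W = -2265/196 (W = -49/(4*1²) - 272/(-392) = -49/(4*1) - 272*(-1/392) = -49/4 + 34/49 = -2265/196 ≈ -11.556)
W*(-60) = -2265/196*(-60) = 33975/49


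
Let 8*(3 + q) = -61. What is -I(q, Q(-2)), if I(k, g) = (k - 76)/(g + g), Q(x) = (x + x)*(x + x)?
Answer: 693/256 ≈ 2.7070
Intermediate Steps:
q = -85/8 (q = -3 + (1/8)*(-61) = -3 - 61/8 = -85/8 ≈ -10.625)
Q(x) = 4*x**2 (Q(x) = (2*x)*(2*x) = 4*x**2)
I(k, g) = (-76 + k)/(2*g) (I(k, g) = (-76 + k)/((2*g)) = (-76 + k)*(1/(2*g)) = (-76 + k)/(2*g))
-I(q, Q(-2)) = -(-76 - 85/8)/(2*(4*(-2)**2)) = -(-693)/(2*(4*4)*8) = -(-693)/(2*16*8) = -1*(-693/256) = 693/256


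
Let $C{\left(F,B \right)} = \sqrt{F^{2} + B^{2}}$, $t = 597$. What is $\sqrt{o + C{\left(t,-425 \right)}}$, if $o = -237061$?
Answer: $\sqrt{-237061 + \sqrt{537034}} \approx 486.14 i$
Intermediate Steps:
$C{\left(F,B \right)} = \sqrt{B^{2} + F^{2}}$
$\sqrt{o + C{\left(t,-425 \right)}} = \sqrt{-237061 + \sqrt{\left(-425\right)^{2} + 597^{2}}} = \sqrt{-237061 + \sqrt{180625 + 356409}} = \sqrt{-237061 + \sqrt{537034}}$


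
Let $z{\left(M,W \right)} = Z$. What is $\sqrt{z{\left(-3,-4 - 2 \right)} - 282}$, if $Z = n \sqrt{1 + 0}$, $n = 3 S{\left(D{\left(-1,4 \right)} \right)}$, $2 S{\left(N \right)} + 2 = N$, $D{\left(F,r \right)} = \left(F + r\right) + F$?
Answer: $i \sqrt{282} \approx 16.793 i$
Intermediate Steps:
$D{\left(F,r \right)} = r + 2 F$
$S{\left(N \right)} = -1 + \frac{N}{2}$
$n = 0$ ($n = 3 \left(-1 + \frac{4 + 2 \left(-1\right)}{2}\right) = 3 \left(-1 + \frac{4 - 2}{2}\right) = 3 \left(-1 + \frac{1}{2} \cdot 2\right) = 3 \left(-1 + 1\right) = 3 \cdot 0 = 0$)
$Z = 0$ ($Z = 0 \sqrt{1 + 0} = 0 \sqrt{1} = 0 \cdot 1 = 0$)
$z{\left(M,W \right)} = 0$
$\sqrt{z{\left(-3,-4 - 2 \right)} - 282} = \sqrt{0 - 282} = \sqrt{-282} = i \sqrt{282}$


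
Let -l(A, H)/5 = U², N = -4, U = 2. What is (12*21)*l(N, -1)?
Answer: -5040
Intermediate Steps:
l(A, H) = -20 (l(A, H) = -5*2² = -5*4 = -20)
(12*21)*l(N, -1) = (12*21)*(-20) = 252*(-20) = -5040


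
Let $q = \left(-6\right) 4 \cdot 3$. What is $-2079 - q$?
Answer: $-2007$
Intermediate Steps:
$q = -72$ ($q = \left(-24\right) 3 = -72$)
$-2079 - q = -2079 - -72 = -2079 + 72 = -2007$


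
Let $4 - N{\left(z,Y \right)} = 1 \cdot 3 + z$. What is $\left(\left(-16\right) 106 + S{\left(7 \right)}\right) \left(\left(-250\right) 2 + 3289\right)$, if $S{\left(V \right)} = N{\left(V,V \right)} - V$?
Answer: $-4766401$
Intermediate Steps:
$N{\left(z,Y \right)} = 1 - z$ ($N{\left(z,Y \right)} = 4 - \left(1 \cdot 3 + z\right) = 4 - \left(3 + z\right) = 1 - z$)
$S{\left(V \right)} = 1 - 2 V$ ($S{\left(V \right)} = \left(1 - V\right) - V = 1 - 2 V$)
$\left(\left(-16\right) 106 + S{\left(7 \right)}\right) \left(\left(-250\right) 2 + 3289\right) = \left(\left(-16\right) 106 + \left(1 - 14\right)\right) \left(\left(-250\right) 2 + 3289\right) = \left(-1696 + \left(1 - 14\right)\right) \left(-500 + 3289\right) = \left(-1696 - 13\right) 2789 = \left(-1709\right) 2789 = -4766401$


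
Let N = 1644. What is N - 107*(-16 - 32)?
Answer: 6780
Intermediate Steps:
N - 107*(-16 - 32) = 1644 - 107*(-16 - 32) = 1644 - 107*(-48) = 1644 - 1*(-5136) = 1644 + 5136 = 6780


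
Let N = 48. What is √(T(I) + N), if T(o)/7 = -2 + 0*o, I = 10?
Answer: √34 ≈ 5.8309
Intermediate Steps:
T(o) = -14 (T(o) = 7*(-2 + 0*o) = 7*(-2 + 0) = 7*(-2) = -14)
√(T(I) + N) = √(-14 + 48) = √34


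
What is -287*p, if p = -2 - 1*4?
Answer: 1722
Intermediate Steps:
p = -6 (p = -2 - 4 = -6)
-287*p = -287*(-6) = 1722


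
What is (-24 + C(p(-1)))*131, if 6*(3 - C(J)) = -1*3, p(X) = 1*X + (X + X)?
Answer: -5371/2 ≈ -2685.5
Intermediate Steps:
p(X) = 3*X (p(X) = X + 2*X = 3*X)
C(J) = 7/2 (C(J) = 3 - (-1)*3/6 = 3 - ⅙*(-3) = 3 + ½ = 7/2)
(-24 + C(p(-1)))*131 = (-24 + 7/2)*131 = -41/2*131 = -5371/2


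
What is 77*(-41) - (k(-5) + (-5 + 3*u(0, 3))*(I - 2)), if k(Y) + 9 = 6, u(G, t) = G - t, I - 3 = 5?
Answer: -3070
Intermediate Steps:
I = 8 (I = 3 + 5 = 8)
k(Y) = -3 (k(Y) = -9 + 6 = -3)
77*(-41) - (k(-5) + (-5 + 3*u(0, 3))*(I - 2)) = 77*(-41) - (-3 + (-5 + 3*(0 - 1*3))*(8 - 2)) = -3157 - (-3 + (-5 + 3*(0 - 3))*6) = -3157 - (-3 + (-5 + 3*(-3))*6) = -3157 - (-3 + (-5 - 9)*6) = -3157 - (-3 - 14*6) = -3157 - (-3 - 84) = -3157 - 1*(-87) = -3157 + 87 = -3070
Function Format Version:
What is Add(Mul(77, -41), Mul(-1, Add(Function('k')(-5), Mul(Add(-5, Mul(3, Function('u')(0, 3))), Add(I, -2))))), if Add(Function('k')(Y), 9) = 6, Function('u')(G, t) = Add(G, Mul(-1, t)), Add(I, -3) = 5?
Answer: -3070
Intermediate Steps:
I = 8 (I = Add(3, 5) = 8)
Function('k')(Y) = -3 (Function('k')(Y) = Add(-9, 6) = -3)
Add(Mul(77, -41), Mul(-1, Add(Function('k')(-5), Mul(Add(-5, Mul(3, Function('u')(0, 3))), Add(I, -2))))) = Add(Mul(77, -41), Mul(-1, Add(-3, Mul(Add(-5, Mul(3, Add(0, Mul(-1, 3)))), Add(8, -2))))) = Add(-3157, Mul(-1, Add(-3, Mul(Add(-5, Mul(3, Add(0, -3))), 6)))) = Add(-3157, Mul(-1, Add(-3, Mul(Add(-5, Mul(3, -3)), 6)))) = Add(-3157, Mul(-1, Add(-3, Mul(Add(-5, -9), 6)))) = Add(-3157, Mul(-1, Add(-3, Mul(-14, 6)))) = Add(-3157, Mul(-1, Add(-3, -84))) = Add(-3157, Mul(-1, -87)) = Add(-3157, 87) = -3070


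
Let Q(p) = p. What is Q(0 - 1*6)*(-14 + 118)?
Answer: -624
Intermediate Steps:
Q(0 - 1*6)*(-14 + 118) = (0 - 1*6)*(-14 + 118) = (0 - 6)*104 = -6*104 = -624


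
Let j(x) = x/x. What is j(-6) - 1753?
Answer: -1752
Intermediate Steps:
j(x) = 1
j(-6) - 1753 = 1 - 1753 = -1752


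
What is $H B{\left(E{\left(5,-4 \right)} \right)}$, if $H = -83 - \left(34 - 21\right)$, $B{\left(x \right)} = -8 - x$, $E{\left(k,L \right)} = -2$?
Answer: $576$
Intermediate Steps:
$H = -96$ ($H = -83 - \left(34 - 21\right) = -83 - 13 = -96$)
$H B{\left(E{\left(5,-4 \right)} \right)} = - 96 \left(-8 - -2\right) = - 96 \left(-8 + 2\right) = \left(-96\right) \left(-6\right) = 576$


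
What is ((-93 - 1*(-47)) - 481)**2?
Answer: 277729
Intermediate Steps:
((-93 - 1*(-47)) - 481)**2 = ((-93 + 47) - 481)**2 = (-46 - 481)**2 = (-527)**2 = 277729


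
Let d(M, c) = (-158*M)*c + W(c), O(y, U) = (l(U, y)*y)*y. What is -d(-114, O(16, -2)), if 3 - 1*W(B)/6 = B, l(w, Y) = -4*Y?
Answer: 295010286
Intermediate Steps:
W(B) = 18 - 6*B
O(y, U) = -4*y³ (O(y, U) = ((-4*y)*y)*y = (-4*y²)*y = -4*y³)
d(M, c) = 18 - 6*c - 158*M*c (d(M, c) = (-158*M)*c + (18 - 6*c) = -158*M*c + (18 - 6*c) = 18 - 6*c - 158*M*c)
-d(-114, O(16, -2)) = -(18 - (-24)*16³ - 158*(-114)*(-4*16³)) = -(18 - (-24)*4096 - 158*(-114)*(-4*4096)) = -(18 - 6*(-16384) - 158*(-114)*(-16384)) = -(18 + 98304 - 295108608) = -1*(-295010286) = 295010286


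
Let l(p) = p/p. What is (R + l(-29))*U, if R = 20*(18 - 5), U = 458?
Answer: 119538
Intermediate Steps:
R = 260 (R = 20*13 = 260)
l(p) = 1
(R + l(-29))*U = (260 + 1)*458 = 261*458 = 119538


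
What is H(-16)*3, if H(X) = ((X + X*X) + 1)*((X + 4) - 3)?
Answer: -10845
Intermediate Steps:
H(X) = (1 + X)*(1 + X + X²) (H(X) = ((X + X²) + 1)*((4 + X) - 3) = (1 + X + X²)*(1 + X) = (1 + X)*(1 + X + X²))
H(-16)*3 = (1 + (-16)³ + 2*(-16) + 2*(-16)²)*3 = (1 - 4096 - 32 + 2*256)*3 = (1 - 4096 - 32 + 512)*3 = -3615*3 = -10845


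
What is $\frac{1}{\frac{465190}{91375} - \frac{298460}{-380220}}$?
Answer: $\frac{347426025}{2041463243} \approx 0.17018$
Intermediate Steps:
$\frac{1}{\frac{465190}{91375} - \frac{298460}{-380220}} = \frac{1}{465190 \cdot \frac{1}{91375} - - \frac{14923}{19011}} = \frac{1}{\frac{93038}{18275} + \frac{14923}{19011}} = \frac{1}{\frac{2041463243}{347426025}} = \frac{347426025}{2041463243}$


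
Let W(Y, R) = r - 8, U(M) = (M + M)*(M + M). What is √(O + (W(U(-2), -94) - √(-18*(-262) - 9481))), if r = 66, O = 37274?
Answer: √(37332 - I*√4765) ≈ 193.22 - 0.179*I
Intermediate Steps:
U(M) = 4*M² (U(M) = (2*M)*(2*M) = 4*M²)
W(Y, R) = 58 (W(Y, R) = 66 - 8 = 58)
√(O + (W(U(-2), -94) - √(-18*(-262) - 9481))) = √(37274 + (58 - √(-18*(-262) - 9481))) = √(37274 + (58 - √(4716 - 9481))) = √(37274 + (58 - √(-4765))) = √(37274 + (58 - I*√4765)) = √(37332 - I*√4765)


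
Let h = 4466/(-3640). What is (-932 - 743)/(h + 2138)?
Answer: -435500/555561 ≈ -0.78389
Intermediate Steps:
h = -319/260 (h = 4466*(-1/3640) = -319/260 ≈ -1.2269)
(-932 - 743)/(h + 2138) = (-932 - 743)/(-319/260 + 2138) = -1675/555561/260 = -1675*260/555561 = -435500/555561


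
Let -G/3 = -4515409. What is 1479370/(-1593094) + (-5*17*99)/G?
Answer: -3342214620500/3596735492723 ≈ -0.92924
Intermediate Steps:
G = 13546227 (G = -3*(-4515409) = 13546227)
1479370/(-1593094) + (-5*17*99)/G = 1479370/(-1593094) + (-5*17*99)/13546227 = 1479370*(-1/1593094) - 85*99*(1/13546227) = -739685/796547 - 8415*1/13546227 = -739685/796547 - 2805/4515409 = -3342214620500/3596735492723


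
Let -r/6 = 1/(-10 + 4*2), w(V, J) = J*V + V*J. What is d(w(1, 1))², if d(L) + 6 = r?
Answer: 9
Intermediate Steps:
w(V, J) = 2*J*V (w(V, J) = J*V + J*V = 2*J*V)
r = 3 (r = -6/(-10 + 4*2) = -6/(-10 + 8) = -6/(-2) = -6*(-½) = 3)
d(L) = -3 (d(L) = -6 + 3 = -3)
d(w(1, 1))² = (-3)² = 9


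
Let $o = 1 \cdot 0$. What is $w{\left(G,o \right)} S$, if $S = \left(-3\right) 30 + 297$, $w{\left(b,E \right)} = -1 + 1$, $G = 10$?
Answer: $0$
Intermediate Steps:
$o = 0$
$w{\left(b,E \right)} = 0$
$S = 207$ ($S = -90 + 297 = 207$)
$w{\left(G,o \right)} S = 0 \cdot 207 = 0$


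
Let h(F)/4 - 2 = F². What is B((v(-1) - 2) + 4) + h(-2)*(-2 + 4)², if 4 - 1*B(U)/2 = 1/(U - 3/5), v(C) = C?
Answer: 99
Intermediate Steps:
h(F) = 8 + 4*F²
B(U) = 8 - 2/(-⅗ + U) (B(U) = 8 - 2/(U - 3/5) = 8 - 2/(U - 3*⅕) = 8 - 2/(U - ⅗) = 8 - 2/(-⅗ + U))
B((v(-1) - 2) + 4) + h(-2)*(-2 + 4)² = 2*(-17 + 20*((-1 - 2) + 4))/(-3 + 5*((-1 - 2) + 4)) + (8 + 4*(-2)²)*(-2 + 4)² = 2*(-17 + 20*(-3 + 4))/(-3 + 5*(-3 + 4)) + (8 + 4*4)*2² = 2*(-17 + 20*1)/(-3 + 5*1) + (8 + 16)*4 = 2*(-17 + 20)/(-3 + 5) + 24*4 = 2*3/2 + 96 = 2*(½)*3 + 96 = 3 + 96 = 99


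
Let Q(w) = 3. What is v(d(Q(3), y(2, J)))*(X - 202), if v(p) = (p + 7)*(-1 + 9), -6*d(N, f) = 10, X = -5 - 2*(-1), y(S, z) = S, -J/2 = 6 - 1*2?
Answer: -26240/3 ≈ -8746.7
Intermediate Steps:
J = -8 (J = -2*(6 - 1*2) = -2*(6 - 2) = -2*4 = -8)
X = -3 (X = -5 + 2 = -3)
d(N, f) = -5/3 (d(N, f) = -⅙*10 = -5/3)
v(p) = 56 + 8*p (v(p) = (7 + p)*8 = 56 + 8*p)
v(d(Q(3), y(2, J)))*(X - 202) = (56 + 8*(-5/3))*(-3 - 202) = (56 - 40/3)*(-205) = (128/3)*(-205) = -26240/3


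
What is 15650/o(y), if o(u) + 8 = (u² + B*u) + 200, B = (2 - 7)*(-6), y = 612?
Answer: 7825/196548 ≈ 0.039812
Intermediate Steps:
B = 30 (B = -5*(-6) = 30)
o(u) = 192 + u² + 30*u (o(u) = -8 + ((u² + 30*u) + 200) = -8 + (200 + u² + 30*u) = 192 + u² + 30*u)
15650/o(y) = 15650/(192 + 612² + 30*612) = 15650/(192 + 374544 + 18360) = 15650/393096 = 15650*(1/393096) = 7825/196548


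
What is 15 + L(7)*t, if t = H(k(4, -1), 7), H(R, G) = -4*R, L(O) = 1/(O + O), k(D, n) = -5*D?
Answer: 145/7 ≈ 20.714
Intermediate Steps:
L(O) = 1/(2*O)
t = 80 (t = -(-20)*4 = -4*(-20) = 80)
15 + L(7)*t = 15 + ((½)/7)*80 = 15 + ((½)*(⅐))*80 = 15 + (1/14)*80 = 15 + 40/7 = 145/7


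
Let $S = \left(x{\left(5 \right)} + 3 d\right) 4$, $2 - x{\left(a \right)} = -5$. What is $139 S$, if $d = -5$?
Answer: $-4448$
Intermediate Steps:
$x{\left(a \right)} = 7$ ($x{\left(a \right)} = 2 - -5 = 2 + 5 = 7$)
$S = -32$ ($S = \left(7 + 3 \left(-5\right)\right) 4 = \left(7 - 15\right) 4 = \left(-8\right) 4 = -32$)
$139 S = 139 \left(-32\right) = -4448$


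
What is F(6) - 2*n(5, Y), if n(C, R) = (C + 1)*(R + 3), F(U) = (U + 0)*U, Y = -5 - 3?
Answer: 96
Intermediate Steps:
Y = -8
F(U) = U**2 (F(U) = U*U = U**2)
n(C, R) = (1 + C)*(3 + R)
F(6) - 2*n(5, Y) = 6**2 - 2*(3 - 8 + 3*5 + 5*(-8)) = 36 - 2*(3 - 8 + 15 - 40) = 36 - 2*(-30) = 36 + 60 = 96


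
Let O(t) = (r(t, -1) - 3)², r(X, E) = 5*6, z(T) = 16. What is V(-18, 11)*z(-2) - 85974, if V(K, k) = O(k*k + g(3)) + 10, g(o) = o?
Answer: -74150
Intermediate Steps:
r(X, E) = 30
O(t) = 729 (O(t) = (30 - 3)² = 27² = 729)
V(K, k) = 739 (V(K, k) = 729 + 10 = 739)
V(-18, 11)*z(-2) - 85974 = 739*16 - 85974 = 11824 - 85974 = -74150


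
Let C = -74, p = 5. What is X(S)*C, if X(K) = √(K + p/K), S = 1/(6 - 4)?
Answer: -37*√42 ≈ -239.79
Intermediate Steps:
S = ½ (S = 1/2 = ½ ≈ 0.50000)
X(K) = √(K + 5/K)
X(S)*C = √(½ + 5/(½))*(-74) = √(½ + 5*2)*(-74) = √(½ + 10)*(-74) = √(21/2)*(-74) = (√42/2)*(-74) = -37*√42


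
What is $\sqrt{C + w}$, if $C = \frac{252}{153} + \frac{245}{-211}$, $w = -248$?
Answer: $\frac{i \sqrt{3184656971}}{3587} \approx 15.733 i$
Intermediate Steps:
$C = \frac{1743}{3587}$ ($C = 252 \cdot \frac{1}{153} + 245 \left(- \frac{1}{211}\right) = \frac{28}{17} - \frac{245}{211} = \frac{1743}{3587} \approx 0.48592$)
$\sqrt{C + w} = \sqrt{\frac{1743}{3587} - 248} = \sqrt{- \frac{887833}{3587}} = \frac{i \sqrt{3184656971}}{3587}$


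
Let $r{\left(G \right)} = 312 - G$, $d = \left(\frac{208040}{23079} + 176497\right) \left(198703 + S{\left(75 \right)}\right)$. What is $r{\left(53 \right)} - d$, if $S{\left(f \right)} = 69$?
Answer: $- \frac{16524777460295}{471} \approx -3.5084 \cdot 10^{10}$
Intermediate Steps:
$d = \frac{16524777582284}{471}$ ($d = \left(\frac{208040}{23079} + 176497\right) \left(198703 + 69\right) = \left(208040 \cdot \frac{1}{23079} + 176497\right) 198772 = \left(\frac{29720}{3297} + 176497\right) 198772 = \frac{581940329}{3297} \cdot 198772 = \frac{16524777582284}{471} \approx 3.5084 \cdot 10^{10}$)
$r{\left(53 \right)} - d = \left(312 - 53\right) - \frac{16524777582284}{471} = 259 - \frac{16524777582284}{471} = - \frac{16524777460295}{471}$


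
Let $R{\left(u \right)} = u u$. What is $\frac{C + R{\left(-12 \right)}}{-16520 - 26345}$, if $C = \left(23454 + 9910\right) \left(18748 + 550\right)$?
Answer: $- \frac{643858616}{42865} \approx -15021.0$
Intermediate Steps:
$C = 643858472$ ($C = 33364 \cdot 19298 = 643858472$)
$R{\left(u \right)} = u^{2}$
$\frac{C + R{\left(-12 \right)}}{-16520 - 26345} = \frac{643858472 + \left(-12\right)^{2}}{-16520 - 26345} = \frac{643858472 + 144}{-42865} = 643858616 \left(- \frac{1}{42865}\right) = - \frac{643858616}{42865}$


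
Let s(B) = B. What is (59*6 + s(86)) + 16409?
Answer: 16849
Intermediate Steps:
(59*6 + s(86)) + 16409 = (59*6 + 86) + 16409 = (354 + 86) + 16409 = 440 + 16409 = 16849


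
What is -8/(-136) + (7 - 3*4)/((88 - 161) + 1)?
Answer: 157/1224 ≈ 0.12827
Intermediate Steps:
-8/(-136) + (7 - 3*4)/((88 - 161) + 1) = -8*(-1/136) + (7 - 12)/(-73 + 1) = 1/17 - 5/(-72) = 1/17 - 5*(-1/72) = 1/17 + 5/72 = 157/1224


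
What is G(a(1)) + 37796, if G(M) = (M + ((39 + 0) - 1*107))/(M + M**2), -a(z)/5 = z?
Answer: 755847/20 ≈ 37792.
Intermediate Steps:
a(z) = -5*z
G(M) = (-68 + M)/(M + M**2) (G(M) = (M + (39 - 107))/(M + M**2) = (M - 68)/(M + M**2) = (-68 + M)/(M + M**2))
G(a(1)) + 37796 = (-68 - 5*1)/(((-5*1))*(1 - 5*1)) + 37796 = (-68 - 5)/((-5)*(1 - 5)) + 37796 = -1/5*(-73)/(-4) + 37796 = -1/5*(-1/4)*(-73) + 37796 = -73/20 + 37796 = 755847/20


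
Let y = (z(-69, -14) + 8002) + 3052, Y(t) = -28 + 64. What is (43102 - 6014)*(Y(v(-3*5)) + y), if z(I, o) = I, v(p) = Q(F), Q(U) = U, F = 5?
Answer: 408746848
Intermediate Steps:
v(p) = 5
Y(t) = 36
y = 10985 (y = (-69 + 8002) + 3052 = 7933 + 3052 = 10985)
(43102 - 6014)*(Y(v(-3*5)) + y) = (43102 - 6014)*(36 + 10985) = 37088*11021 = 408746848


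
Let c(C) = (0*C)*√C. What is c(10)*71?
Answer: 0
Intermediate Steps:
c(C) = 0 (c(C) = 0*√C = 0)
c(10)*71 = 0*71 = 0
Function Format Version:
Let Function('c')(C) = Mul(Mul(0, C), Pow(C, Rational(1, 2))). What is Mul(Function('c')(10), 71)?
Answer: 0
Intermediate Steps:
Function('c')(C) = 0 (Function('c')(C) = Mul(0, Pow(C, Rational(1, 2))) = 0)
Mul(Function('c')(10), 71) = Mul(0, 71) = 0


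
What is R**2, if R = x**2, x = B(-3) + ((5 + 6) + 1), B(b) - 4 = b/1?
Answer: 28561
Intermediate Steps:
B(b) = 4 + b (B(b) = 4 + b/1 = 4 + b*1 = 4 + b)
x = 13 (x = (4 - 3) + ((5 + 6) + 1) = 1 + (11 + 1) = 1 + 12 = 13)
R = 169 (R = 13**2 = 169)
R**2 = 169**2 = 28561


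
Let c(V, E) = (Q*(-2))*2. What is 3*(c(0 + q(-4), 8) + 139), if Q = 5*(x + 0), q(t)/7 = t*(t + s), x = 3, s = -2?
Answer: 237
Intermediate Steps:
q(t) = 7*t*(-2 + t) (q(t) = 7*(t*(t - 2)) = 7*(t*(-2 + t)) = 7*t*(-2 + t))
Q = 15 (Q = 5*(3 + 0) = 5*3 = 15)
c(V, E) = -60 (c(V, E) = (15*(-2))*2 = -30*2 = -60)
3*(c(0 + q(-4), 8) + 139) = 3*(-60 + 139) = 3*79 = 237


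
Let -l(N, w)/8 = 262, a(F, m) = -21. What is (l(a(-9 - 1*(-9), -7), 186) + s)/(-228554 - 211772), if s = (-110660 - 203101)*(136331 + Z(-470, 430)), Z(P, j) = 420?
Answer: 42907132607/440326 ≈ 97444.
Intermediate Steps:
l(N, w) = -2096 (l(N, w) = -8*262 = -2096)
s = -42907130511 (s = (-110660 - 203101)*(136331 + 420) = -313761*136751 = -42907130511)
(l(a(-9 - 1*(-9), -7), 186) + s)/(-228554 - 211772) = (-2096 - 42907130511)/(-228554 - 211772) = -42907132607/(-440326) = -42907132607*(-1/440326) = 42907132607/440326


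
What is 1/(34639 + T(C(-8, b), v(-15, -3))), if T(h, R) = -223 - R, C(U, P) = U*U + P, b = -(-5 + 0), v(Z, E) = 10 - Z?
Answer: 1/34391 ≈ 2.9077e-5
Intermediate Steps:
b = 5 (b = -1*(-5) = 5)
C(U, P) = P + U² (C(U, P) = U² + P = P + U²)
1/(34639 + T(C(-8, b), v(-15, -3))) = 1/(34639 + (-223 - (10 - 1*(-15)))) = 1/(34639 + (-223 - (10 + 15))) = 1/(34639 + (-223 - 1*25)) = 1/(34639 + (-223 - 25)) = 1/(34639 - 248) = 1/34391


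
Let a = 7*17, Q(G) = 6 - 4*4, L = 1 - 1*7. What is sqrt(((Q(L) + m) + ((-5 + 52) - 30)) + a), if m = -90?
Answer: 6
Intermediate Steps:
L = -6 (L = 1 - 7 = -6)
Q(G) = -10 (Q(G) = 6 - 16 = -10)
a = 119
sqrt(((Q(L) + m) + ((-5 + 52) - 30)) + a) = sqrt(((-10 - 90) + ((-5 + 52) - 30)) + 119) = sqrt((-100 + (47 - 30)) + 119) = sqrt((-100 + 17) + 119) = sqrt(-83 + 119) = sqrt(36) = 6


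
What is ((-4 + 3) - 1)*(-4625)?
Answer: 9250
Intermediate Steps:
((-4 + 3) - 1)*(-4625) = (-1 - 1)*(-4625) = -2*(-4625) = 9250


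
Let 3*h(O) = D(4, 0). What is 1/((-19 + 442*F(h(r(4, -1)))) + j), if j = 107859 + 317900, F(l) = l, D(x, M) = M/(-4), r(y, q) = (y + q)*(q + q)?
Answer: 1/425740 ≈ 2.3489e-6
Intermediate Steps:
r(y, q) = 2*q*(q + y) (r(y, q) = (q + y)*(2*q) = 2*q*(q + y))
D(x, M) = -M/4 (D(x, M) = M*(-¼) = -M/4)
h(O) = 0 (h(O) = (-¼*0)/3 = (⅓)*0 = 0)
j = 425759
1/((-19 + 442*F(h(r(4, -1)))) + j) = 1/((-19 + 442*0) + 425759) = 1/((-19 + 0) + 425759) = 1/(-19 + 425759) = 1/425740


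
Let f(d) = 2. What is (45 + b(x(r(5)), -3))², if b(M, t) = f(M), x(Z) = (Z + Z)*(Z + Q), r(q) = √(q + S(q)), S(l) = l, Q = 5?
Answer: 2209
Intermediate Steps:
r(q) = √2*√q (r(q) = √(q + q) = √(2*q) = √2*√q)
x(Z) = 2*Z*(5 + Z) (x(Z) = (Z + Z)*(Z + 5) = (2*Z)*(5 + Z) = 2*Z*(5 + Z))
b(M, t) = 2
(45 + b(x(r(5)), -3))² = (45 + 2)² = 47² = 2209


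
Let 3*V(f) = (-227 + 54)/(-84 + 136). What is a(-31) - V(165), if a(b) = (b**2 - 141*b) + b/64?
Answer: 13310231/2496 ≈ 5332.6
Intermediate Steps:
V(f) = -173/156 (V(f) = ((-227 + 54)/(-84 + 136))/3 = (-173/52)/3 = (-173*1/52)/3 = (1/3)*(-173/52) = -173/156)
a(b) = b**2 - 9023*b/64 (a(b) = (b**2 - 141*b) + b*(1/64) = (b**2 - 141*b) + b/64 = b**2 - 9023*b/64)
a(-31) - V(165) = (1/64)*(-31)*(-9023 + 64*(-31)) - 1*(-173/156) = (1/64)*(-31)*(-9023 - 1984) + 173/156 = (1/64)*(-31)*(-11007) + 173/156 = 341217/64 + 173/156 = 13310231/2496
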